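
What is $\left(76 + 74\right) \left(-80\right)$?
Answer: $-12000$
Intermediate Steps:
$\left(76 + 74\right) \left(-80\right) = 150 \left(-80\right) = -12000$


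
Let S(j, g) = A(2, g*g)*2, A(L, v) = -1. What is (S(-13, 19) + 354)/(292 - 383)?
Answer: -352/91 ≈ -3.8681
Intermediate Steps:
S(j, g) = -2 (S(j, g) = -1*2 = -2)
(S(-13, 19) + 354)/(292 - 383) = (-2 + 354)/(292 - 383) = 352/(-91) = 352*(-1/91) = -352/91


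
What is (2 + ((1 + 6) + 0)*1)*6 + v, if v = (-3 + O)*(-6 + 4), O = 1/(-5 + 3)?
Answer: 61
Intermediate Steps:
O = -1/2 (O = 1/(-2) = -1/2 ≈ -0.50000)
v = 7 (v = (-3 - 1/2)*(-6 + 4) = -7/2*(-2) = 7)
(2 + ((1 + 6) + 0)*1)*6 + v = (2 + ((1 + 6) + 0)*1)*6 + 7 = (2 + (7 + 0)*1)*6 + 7 = (2 + 7*1)*6 + 7 = (2 + 7)*6 + 7 = 9*6 + 7 = 54 + 7 = 61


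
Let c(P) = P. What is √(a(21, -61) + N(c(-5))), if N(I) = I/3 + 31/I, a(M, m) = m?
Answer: I*√15495/15 ≈ 8.2986*I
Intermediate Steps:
N(I) = 31/I + I/3 (N(I) = I*(⅓) + 31/I = I/3 + 31/I = 31/I + I/3)
√(a(21, -61) + N(c(-5))) = √(-61 + (31/(-5) + (⅓)*(-5))) = √(-61 + (31*(-⅕) - 5/3)) = √(-61 + (-31/5 - 5/3)) = √(-61 - 118/15) = √(-1033/15) = I*√15495/15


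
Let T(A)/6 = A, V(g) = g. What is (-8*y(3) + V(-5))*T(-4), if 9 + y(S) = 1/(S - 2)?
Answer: -1416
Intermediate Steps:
T(A) = 6*A
y(S) = -9 + 1/(-2 + S) (y(S) = -9 + 1/(S - 2) = -9 + 1/(-2 + S))
(-8*y(3) + V(-5))*T(-4) = (-8*(19 - 9*3)/(-2 + 3) - 5)*(6*(-4)) = (-8*(19 - 27)/1 - 5)*(-24) = (-8*(-8) - 5)*(-24) = (64 - 5)*(-24) = 59*(-24) = -1416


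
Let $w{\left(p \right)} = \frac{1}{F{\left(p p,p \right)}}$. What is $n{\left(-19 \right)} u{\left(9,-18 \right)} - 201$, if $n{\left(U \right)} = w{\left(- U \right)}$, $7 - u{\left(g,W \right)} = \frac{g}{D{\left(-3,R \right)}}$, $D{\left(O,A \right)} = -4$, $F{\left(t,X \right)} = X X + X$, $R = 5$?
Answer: $- \frac{305483}{1520} \approx -200.98$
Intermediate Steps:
$F{\left(t,X \right)} = X + X^{2}$ ($F{\left(t,X \right)} = X^{2} + X = X + X^{2}$)
$w{\left(p \right)} = \frac{1}{p \left(1 + p\right)}$
$u{\left(g,W \right)} = 7 + \frac{g}{4}$ ($u{\left(g,W \right)} = 7 - \frac{g}{-4} = 7 - g \left(- \frac{1}{4}\right) = 7 - - \frac{g}{4} = 7 + \frac{g}{4}$)
$n{\left(U \right)} = - \frac{1}{U \left(1 - U\right)}$ ($n{\left(U \right)} = \frac{1}{- U \left(1 - U\right)} = \frac{\left(-1\right) \frac{1}{U}}{1 - U} = - \frac{1}{U \left(1 - U\right)}$)
$n{\left(-19 \right)} u{\left(9,-18 \right)} - 201 = \frac{1}{\left(-19\right) \left(-1 - 19\right)} \left(7 + \frac{1}{4} \cdot 9\right) - 201 = - \frac{1}{19 \left(-20\right)} \left(7 + \frac{9}{4}\right) - 201 = \left(- \frac{1}{19}\right) \left(- \frac{1}{20}\right) \frac{37}{4} - 201 = \frac{1}{380} \cdot \frac{37}{4} - 201 = \frac{37}{1520} - 201 = - \frac{305483}{1520}$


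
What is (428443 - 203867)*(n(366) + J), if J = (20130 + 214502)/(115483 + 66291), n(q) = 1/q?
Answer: 4831589036384/16632321 ≈ 2.9049e+5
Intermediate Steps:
J = 117316/90887 (J = 234632/181774 = 234632*(1/181774) = 117316/90887 ≈ 1.2908)
(428443 - 203867)*(n(366) + J) = (428443 - 203867)*(1/366 + 117316/90887) = 224576*(1/366 + 117316/90887) = 224576*(43028543/33264642) = 4831589036384/16632321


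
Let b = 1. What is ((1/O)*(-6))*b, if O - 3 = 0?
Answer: -2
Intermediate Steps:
O = 3 (O = 3 + 0 = 3)
((1/O)*(-6))*b = ((1/3)*(-6))*1 = ((1*(⅓))*(-6))*1 = ((⅓)*(-6))*1 = -2*1 = -2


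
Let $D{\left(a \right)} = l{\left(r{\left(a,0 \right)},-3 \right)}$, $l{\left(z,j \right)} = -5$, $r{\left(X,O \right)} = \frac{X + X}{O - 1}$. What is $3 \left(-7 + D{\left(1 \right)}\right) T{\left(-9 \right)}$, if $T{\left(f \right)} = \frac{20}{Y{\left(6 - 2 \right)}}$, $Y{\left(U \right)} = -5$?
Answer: $144$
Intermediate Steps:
$r{\left(X,O \right)} = \frac{2 X}{-1 + O}$
$D{\left(a \right)} = -5$
$T{\left(f \right)} = -4$ ($T{\left(f \right)} = \frac{20}{-5} = 20 \left(- \frac{1}{5}\right) = -4$)
$3 \left(-7 + D{\left(1 \right)}\right) T{\left(-9 \right)} = 3 \left(-7 - 5\right) \left(-4\right) = 3 \left(-12\right) \left(-4\right) = \left(-36\right) \left(-4\right) = 144$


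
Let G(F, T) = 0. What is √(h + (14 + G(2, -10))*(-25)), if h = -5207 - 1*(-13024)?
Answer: √7467 ≈ 86.412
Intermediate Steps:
h = 7817 (h = -5207 + 13024 = 7817)
√(h + (14 + G(2, -10))*(-25)) = √(7817 + (14 + 0)*(-25)) = √(7817 + 14*(-25)) = √(7817 - 350) = √7467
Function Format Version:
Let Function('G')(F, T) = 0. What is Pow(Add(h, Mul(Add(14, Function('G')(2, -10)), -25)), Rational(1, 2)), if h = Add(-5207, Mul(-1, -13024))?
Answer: Pow(7467, Rational(1, 2)) ≈ 86.412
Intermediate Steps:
h = 7817 (h = Add(-5207, 13024) = 7817)
Pow(Add(h, Mul(Add(14, Function('G')(2, -10)), -25)), Rational(1, 2)) = Pow(Add(7817, Mul(Add(14, 0), -25)), Rational(1, 2)) = Pow(Add(7817, Mul(14, -25)), Rational(1, 2)) = Pow(Add(7817, -350), Rational(1, 2)) = Pow(7467, Rational(1, 2))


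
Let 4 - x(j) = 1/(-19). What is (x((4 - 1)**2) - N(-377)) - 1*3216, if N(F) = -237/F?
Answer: -23011682/7163 ≈ -3212.6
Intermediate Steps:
x(j) = 77/19 (x(j) = 4 - 1/(-19) = 4 - 1*(-1/19) = 4 + 1/19 = 77/19)
(x((4 - 1)**2) - N(-377)) - 1*3216 = (77/19 - (-237)/(-377)) - 1*3216 = (77/19 - (-237)*(-1)/377) - 3216 = (77/19 - 1*237/377) - 3216 = (77/19 - 237/377) - 3216 = 24526/7163 - 3216 = -23011682/7163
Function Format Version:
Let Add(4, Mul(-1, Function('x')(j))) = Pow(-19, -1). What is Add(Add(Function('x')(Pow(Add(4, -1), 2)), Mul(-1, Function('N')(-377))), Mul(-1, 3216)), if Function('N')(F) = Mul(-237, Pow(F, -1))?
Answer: Rational(-23011682, 7163) ≈ -3212.6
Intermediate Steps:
Function('x')(j) = Rational(77, 19) (Function('x')(j) = Add(4, Mul(-1, Pow(-19, -1))) = Add(4, Mul(-1, Rational(-1, 19))) = Add(4, Rational(1, 19)) = Rational(77, 19))
Add(Add(Function('x')(Pow(Add(4, -1), 2)), Mul(-1, Function('N')(-377))), Mul(-1, 3216)) = Add(Add(Rational(77, 19), Mul(-1, Mul(-237, Pow(-377, -1)))), Mul(-1, 3216)) = Add(Add(Rational(77, 19), Mul(-1, Mul(-237, Rational(-1, 377)))), -3216) = Add(Add(Rational(77, 19), Mul(-1, Rational(237, 377))), -3216) = Add(Add(Rational(77, 19), Rational(-237, 377)), -3216) = Add(Rational(24526, 7163), -3216) = Rational(-23011682, 7163)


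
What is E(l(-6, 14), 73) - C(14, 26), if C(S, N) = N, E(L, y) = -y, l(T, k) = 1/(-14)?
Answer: -99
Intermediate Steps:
l(T, k) = -1/14
E(l(-6, 14), 73) - C(14, 26) = -1*73 - 1*26 = -73 - 26 = -99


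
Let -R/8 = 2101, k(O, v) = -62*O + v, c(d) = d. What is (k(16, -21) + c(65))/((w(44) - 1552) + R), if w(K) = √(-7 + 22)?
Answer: 1160352/22472639 + 316*√15/112363195 ≈ 0.051645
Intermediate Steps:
k(O, v) = v - 62*O
R = -16808 (R = -8*2101 = -16808)
w(K) = √15
(k(16, -21) + c(65))/((w(44) - 1552) + R) = ((-21 - 62*16) + 65)/((√15 - 1552) - 16808) = ((-21 - 992) + 65)/((-1552 + √15) - 16808) = (-1013 + 65)/(-18360 + √15) = -948/(-18360 + √15)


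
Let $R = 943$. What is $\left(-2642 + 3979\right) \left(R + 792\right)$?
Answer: $2319695$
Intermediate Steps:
$\left(-2642 + 3979\right) \left(R + 792\right) = \left(-2642 + 3979\right) \left(943 + 792\right) = 1337 \cdot 1735 = 2319695$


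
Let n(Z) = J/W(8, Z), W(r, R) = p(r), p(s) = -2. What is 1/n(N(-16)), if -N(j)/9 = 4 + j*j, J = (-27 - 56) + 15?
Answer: 1/34 ≈ 0.029412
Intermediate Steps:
W(r, R) = -2
J = -68 (J = -83 + 15 = -68)
N(j) = -36 - 9*j² (N(j) = -9*(4 + j*j) = -9*(4 + j²) = -36 - 9*j²)
n(Z) = 34 (n(Z) = -68/(-2) = -68*(-½) = 34)
1/n(N(-16)) = 1/34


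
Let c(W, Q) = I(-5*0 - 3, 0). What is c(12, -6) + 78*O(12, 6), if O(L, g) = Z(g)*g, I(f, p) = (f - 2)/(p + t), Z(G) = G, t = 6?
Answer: 16843/6 ≈ 2807.2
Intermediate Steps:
I(f, p) = (-2 + f)/(6 + p) (I(f, p) = (f - 2)/(p + 6) = (-2 + f)/(6 + p))
c(W, Q) = -⅚ (c(W, Q) = (-2 + (-5*0 - 3))/(6 + 0) = (-2 + (0 - 3))/6 = (-2 - 3)/6 = (⅙)*(-5) = -⅚)
O(L, g) = g² (O(L, g) = g*g = g²)
c(12, -6) + 78*O(12, 6) = -⅚ + 78*6² = -⅚ + 78*36 = -⅚ + 2808 = 16843/6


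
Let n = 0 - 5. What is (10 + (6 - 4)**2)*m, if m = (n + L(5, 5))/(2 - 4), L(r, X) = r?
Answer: 0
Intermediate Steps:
n = -5
m = 0 (m = (-5 + 5)/(2 - 4) = 0/(-2) = 0*(-1/2) = 0)
(10 + (6 - 4)**2)*m = (10 + (6 - 4)**2)*0 = (10 + 2**2)*0 = (10 + 4)*0 = 14*0 = 0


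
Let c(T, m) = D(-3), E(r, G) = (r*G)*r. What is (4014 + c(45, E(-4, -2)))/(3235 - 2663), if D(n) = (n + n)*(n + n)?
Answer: 2025/286 ≈ 7.0804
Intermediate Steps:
D(n) = 4*n² (D(n) = (2*n)*(2*n) = 4*n²)
E(r, G) = G*r² (E(r, G) = (G*r)*r = G*r²)
c(T, m) = 36 (c(T, m) = 4*(-3)² = 4*9 = 36)
(4014 + c(45, E(-4, -2)))/(3235 - 2663) = (4014 + 36)/(3235 - 2663) = 4050/572 = 4050*(1/572) = 2025/286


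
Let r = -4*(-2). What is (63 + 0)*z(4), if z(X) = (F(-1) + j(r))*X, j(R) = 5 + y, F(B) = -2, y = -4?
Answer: -252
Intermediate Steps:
r = 8
j(R) = 1 (j(R) = 5 - 4 = 1)
z(X) = -X (z(X) = (-2 + 1)*X = -X)
(63 + 0)*z(4) = (63 + 0)*(-1*4) = 63*(-4) = -252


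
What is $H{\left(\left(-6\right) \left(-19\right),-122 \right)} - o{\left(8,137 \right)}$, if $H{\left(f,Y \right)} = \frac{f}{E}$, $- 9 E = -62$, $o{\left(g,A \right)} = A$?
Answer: $- \frac{3734}{31} \approx -120.45$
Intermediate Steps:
$E = \frac{62}{9}$ ($E = \left(- \frac{1}{9}\right) \left(-62\right) = \frac{62}{9} \approx 6.8889$)
$H{\left(f,Y \right)} = \frac{9 f}{62}$ ($H{\left(f,Y \right)} = \frac{f}{\frac{62}{9}} = f \frac{9}{62} = \frac{9 f}{62}$)
$H{\left(\left(-6\right) \left(-19\right),-122 \right)} - o{\left(8,137 \right)} = \frac{9 \left(\left(-6\right) \left(-19\right)\right)}{62} - 137 = \frac{9}{62} \cdot 114 - 137 = \frac{513}{31} - 137 = - \frac{3734}{31}$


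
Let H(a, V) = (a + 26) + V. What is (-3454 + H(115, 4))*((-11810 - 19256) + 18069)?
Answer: 43007073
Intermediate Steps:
H(a, V) = 26 + V + a (H(a, V) = (26 + a) + V = 26 + V + a)
(-3454 + H(115, 4))*((-11810 - 19256) + 18069) = (-3454 + (26 + 4 + 115))*((-11810 - 19256) + 18069) = (-3454 + 145)*(-31066 + 18069) = -3309*(-12997) = 43007073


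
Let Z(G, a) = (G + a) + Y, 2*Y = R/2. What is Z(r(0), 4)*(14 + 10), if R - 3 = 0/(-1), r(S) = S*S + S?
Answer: 114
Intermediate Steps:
r(S) = S + S² (r(S) = S² + S = S + S²)
R = 3 (R = 3 + 0/(-1) = 3 + 0*(-1) = 3 + 0 = 3)
Y = ¾ (Y = (3/2)/2 = (3*(½))/2 = (½)*(3/2) = ¾ ≈ 0.75000)
Z(G, a) = ¾ + G + a (Z(G, a) = (G + a) + ¾ = ¾ + G + a)
Z(r(0), 4)*(14 + 10) = (¾ + 0*(1 + 0) + 4)*(14 + 10) = (¾ + 0*1 + 4)*24 = (¾ + 0 + 4)*24 = (19/4)*24 = 114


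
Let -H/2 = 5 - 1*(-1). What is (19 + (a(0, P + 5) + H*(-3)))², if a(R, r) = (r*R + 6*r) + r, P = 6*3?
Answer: 46656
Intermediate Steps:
P = 18
a(R, r) = 7*r + R*r (a(R, r) = (R*r + 6*r) + r = (6*r + R*r) + r = 7*r + R*r)
H = -12 (H = -2*(5 - 1*(-1)) = -2*(5 + 1) = -2*6 = -12)
(19 + (a(0, P + 5) + H*(-3)))² = (19 + ((18 + 5)*(7 + 0) - 12*(-3)))² = (19 + (23*7 + 36))² = (19 + (161 + 36))² = (19 + 197)² = 216² = 46656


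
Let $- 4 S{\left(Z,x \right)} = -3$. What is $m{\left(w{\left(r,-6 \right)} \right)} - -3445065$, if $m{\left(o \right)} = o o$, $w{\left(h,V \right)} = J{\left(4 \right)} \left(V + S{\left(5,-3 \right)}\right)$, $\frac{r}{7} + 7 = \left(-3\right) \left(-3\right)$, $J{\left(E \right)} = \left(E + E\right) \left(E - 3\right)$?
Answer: $3446829$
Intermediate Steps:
$S{\left(Z,x \right)} = \frac{3}{4}$ ($S{\left(Z,x \right)} = \left(- \frac{1}{4}\right) \left(-3\right) = \frac{3}{4}$)
$J{\left(E \right)} = 2 E \left(-3 + E\right)$
$r = 14$ ($r = -49 + 7 \left(\left(-3\right) \left(-3\right)\right) = -49 + 7 \cdot 9 = -49 + 63 = 14$)
$w{\left(h,V \right)} = 6 + 8 V$ ($w{\left(h,V \right)} = 2 \cdot 4 \left(-3 + 4\right) \left(V + \frac{3}{4}\right) = 2 \cdot 4 \cdot 1 \left(\frac{3}{4} + V\right) = 8 \left(\frac{3}{4} + V\right) = 6 + 8 V$)
$m{\left(o \right)} = o^{2}$
$m{\left(w{\left(r,-6 \right)} \right)} - -3445065 = \left(6 + 8 \left(-6\right)\right)^{2} - -3445065 = \left(6 - 48\right)^{2} + 3445065 = \left(-42\right)^{2} + 3445065 = 1764 + 3445065 = 3446829$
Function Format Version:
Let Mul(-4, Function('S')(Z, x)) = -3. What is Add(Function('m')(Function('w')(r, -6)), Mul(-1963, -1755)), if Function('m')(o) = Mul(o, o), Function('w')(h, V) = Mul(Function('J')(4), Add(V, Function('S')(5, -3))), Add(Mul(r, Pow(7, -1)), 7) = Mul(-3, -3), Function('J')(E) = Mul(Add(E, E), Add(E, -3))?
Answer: 3446829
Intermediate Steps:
Function('S')(Z, x) = Rational(3, 4) (Function('S')(Z, x) = Mul(Rational(-1, 4), -3) = Rational(3, 4))
Function('J')(E) = Mul(2, E, Add(-3, E)) (Function('J')(E) = Mul(Mul(2, E), Add(-3, E)) = Mul(2, E, Add(-3, E)))
r = 14 (r = Add(-49, Mul(7, Mul(-3, -3))) = Add(-49, Mul(7, 9)) = Add(-49, 63) = 14)
Function('w')(h, V) = Add(6, Mul(8, V)) (Function('w')(h, V) = Mul(Mul(2, 4, Add(-3, 4)), Add(V, Rational(3, 4))) = Mul(Mul(2, 4, 1), Add(Rational(3, 4), V)) = Mul(8, Add(Rational(3, 4), V)) = Add(6, Mul(8, V)))
Function('m')(o) = Pow(o, 2)
Add(Function('m')(Function('w')(r, -6)), Mul(-1963, -1755)) = Add(Pow(Add(6, Mul(8, -6)), 2), Mul(-1963, -1755)) = Add(Pow(Add(6, -48), 2), 3445065) = Add(Pow(-42, 2), 3445065) = Add(1764, 3445065) = 3446829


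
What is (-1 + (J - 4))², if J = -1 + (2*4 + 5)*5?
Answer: 3481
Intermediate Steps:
J = 64 (J = -1 + (8 + 5)*5 = -1 + 13*5 = -1 + 65 = 64)
(-1 + (J - 4))² = (-1 + (64 - 4))² = (-1 + 60)² = 59² = 3481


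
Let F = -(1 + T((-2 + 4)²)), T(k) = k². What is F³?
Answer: -4913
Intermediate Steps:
F = -17 (F = -(1 + ((-2 + 4)²)²) = -(1 + (2²)²) = -(1 + 4²) = -(1 + 16) = -1*17 = -17)
F³ = (-17)³ = -4913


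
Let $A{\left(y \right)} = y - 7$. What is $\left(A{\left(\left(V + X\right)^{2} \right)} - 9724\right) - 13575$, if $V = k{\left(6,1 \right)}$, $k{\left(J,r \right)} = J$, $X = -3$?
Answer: $-23297$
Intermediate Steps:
$V = 6$
$A{\left(y \right)} = -7 + y$ ($A{\left(y \right)} = y - 7 = -7 + y$)
$\left(A{\left(\left(V + X\right)^{2} \right)} - 9724\right) - 13575 = \left(\left(-7 + \left(6 - 3\right)^{2}\right) - 9724\right) - 13575 = \left(\left(-7 + 3^{2}\right) - 9724\right) - 13575 = \left(\left(-7 + 9\right) - 9724\right) - 13575 = \left(2 - 9724\right) - 13575 = -9722 - 13575 = -23297$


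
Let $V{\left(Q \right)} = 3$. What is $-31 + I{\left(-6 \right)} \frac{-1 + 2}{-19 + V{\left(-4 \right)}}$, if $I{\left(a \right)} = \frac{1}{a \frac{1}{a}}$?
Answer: $- \frac{497}{16} \approx -31.063$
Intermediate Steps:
$I{\left(a \right)} = 1$ ($I{\left(a \right)} = 1^{-1} = 1$)
$-31 + I{\left(-6 \right)} \frac{-1 + 2}{-19 + V{\left(-4 \right)}} = -31 + 1 \frac{-1 + 2}{-19 + 3} = -31 + 1 \cdot 1 \frac{1}{-16} = -31 + 1 \cdot 1 \left(- \frac{1}{16}\right) = -31 + 1 \left(- \frac{1}{16}\right) = -31 - \frac{1}{16} = - \frac{497}{16}$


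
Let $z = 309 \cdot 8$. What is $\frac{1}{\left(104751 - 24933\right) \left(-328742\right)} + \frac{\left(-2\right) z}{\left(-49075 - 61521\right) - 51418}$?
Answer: $\frac{64864115498225}{2125585522138692} \approx 0.030516$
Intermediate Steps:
$z = 2472$
$\frac{1}{\left(104751 - 24933\right) \left(-328742\right)} + \frac{\left(-2\right) z}{\left(-49075 - 61521\right) - 51418} = \frac{1}{\left(104751 - 24933\right) \left(-328742\right)} + \frac{\left(-2\right) 2472}{\left(-49075 - 61521\right) - 51418} = \frac{1}{79818} \left(- \frac{1}{328742}\right) - \frac{4944}{-110596 - 51418} = \frac{1}{79818} \left(- \frac{1}{328742}\right) - \frac{4944}{-162014} = - \frac{1}{26239528956} - - \frac{2472}{81007} = - \frac{1}{26239528956} + \frac{2472}{81007} = \frac{64864115498225}{2125585522138692}$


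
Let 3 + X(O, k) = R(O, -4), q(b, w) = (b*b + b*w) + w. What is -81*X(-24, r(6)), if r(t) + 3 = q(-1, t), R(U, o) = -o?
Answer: -81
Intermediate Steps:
q(b, w) = w + b² + b*w (q(b, w) = (b² + b*w) + w = w + b² + b*w)
r(t) = -2 (r(t) = -3 + (t + (-1)² - t) = -3 + (t + 1 - t) = -3 + 1 = -2)
X(O, k) = 1 (X(O, k) = -3 - 1*(-4) = -3 + 4 = 1)
-81*X(-24, r(6)) = -81*1 = -81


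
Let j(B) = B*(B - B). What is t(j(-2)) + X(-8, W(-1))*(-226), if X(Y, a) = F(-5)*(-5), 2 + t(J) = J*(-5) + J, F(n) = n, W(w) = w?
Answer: -5652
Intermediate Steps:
j(B) = 0 (j(B) = B*0 = 0)
t(J) = -2 - 4*J (t(J) = -2 + (J*(-5) + J) = -2 + (-5*J + J) = -2 - 4*J)
X(Y, a) = 25 (X(Y, a) = -5*(-5) = 25)
t(j(-2)) + X(-8, W(-1))*(-226) = (-2 - 4*0) + 25*(-226) = (-2 + 0) - 5650 = -2 - 5650 = -5652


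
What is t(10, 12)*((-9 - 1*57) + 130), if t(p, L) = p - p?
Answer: 0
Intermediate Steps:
t(p, L) = 0
t(10, 12)*((-9 - 1*57) + 130) = 0*((-9 - 1*57) + 130) = 0*((-9 - 57) + 130) = 0*(-66 + 130) = 0*64 = 0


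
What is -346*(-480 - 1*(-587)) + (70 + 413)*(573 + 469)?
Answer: 466264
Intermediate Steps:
-346*(-480 - 1*(-587)) + (70 + 413)*(573 + 469) = -346*(-480 + 587) + 483*1042 = -346*107 + 503286 = -37022 + 503286 = 466264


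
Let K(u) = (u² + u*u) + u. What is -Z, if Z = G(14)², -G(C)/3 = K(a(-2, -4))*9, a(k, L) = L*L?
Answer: -203233536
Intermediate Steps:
a(k, L) = L²
K(u) = u + 2*u² (K(u) = (u² + u²) + u = 2*u² + u = u + 2*u²)
G(C) = -14256 (G(C) = -3*(-4)²*(1 + 2*(-4)²)*9 = -3*16*(1 + 2*16)*9 = -3*16*(1 + 32)*9 = -3*16*33*9 = -1584*9 = -3*4752 = -14256)
Z = 203233536 (Z = (-14256)² = 203233536)
-Z = -1*203233536 = -203233536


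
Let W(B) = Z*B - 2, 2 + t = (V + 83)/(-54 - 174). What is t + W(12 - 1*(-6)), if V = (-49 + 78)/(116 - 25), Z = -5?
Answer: -978947/10374 ≈ -94.365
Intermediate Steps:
V = 29/91 ≈ 0.31868
t = -24539/10374 (t = -2 + (29/91 + 83)/(-54 - 174) = -2 + (7582/91)/(-228) = -2 + (7582/91)*(-1/228) = -2 - 3791/10374 = -24539/10374 ≈ -2.3654)
W(B) = -2 - 5*B (W(B) = -5*B - 2 = -2 - 5*B)
t + W(12 - 1*(-6)) = -24539/10374 + (-2 - 5*(12 - 1*(-6))) = -24539/10374 + (-2 - 5*(12 + 6)) = -24539/10374 + (-2 - 5*18) = -24539/10374 + (-2 - 90) = -24539/10374 - 92 = -978947/10374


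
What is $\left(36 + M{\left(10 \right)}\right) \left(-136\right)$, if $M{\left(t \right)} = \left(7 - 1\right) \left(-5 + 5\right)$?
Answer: $-4896$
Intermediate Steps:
$M{\left(t \right)} = 0$ ($M{\left(t \right)} = 6 \cdot 0 = 0$)
$\left(36 + M{\left(10 \right)}\right) \left(-136\right) = \left(36 + 0\right) \left(-136\right) = 36 \left(-136\right) = -4896$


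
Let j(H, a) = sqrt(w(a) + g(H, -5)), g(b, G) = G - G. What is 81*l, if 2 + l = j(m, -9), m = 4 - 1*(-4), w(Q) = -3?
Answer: -162 + 81*I*sqrt(3) ≈ -162.0 + 140.3*I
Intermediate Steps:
g(b, G) = 0
m = 8 (m = 4 + 4 = 8)
j(H, a) = I*sqrt(3) (j(H, a) = sqrt(-3 + 0) = sqrt(-3) = I*sqrt(3))
l = -2 + I*sqrt(3) ≈ -2.0 + 1.732*I
81*l = 81*(-2 + I*sqrt(3)) = -162 + 81*I*sqrt(3)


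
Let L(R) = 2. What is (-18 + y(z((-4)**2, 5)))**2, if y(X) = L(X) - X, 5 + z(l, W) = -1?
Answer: 100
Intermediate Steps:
z(l, W) = -6 (z(l, W) = -5 - 1 = -6)
y(X) = 2 - X
(-18 + y(z((-4)**2, 5)))**2 = (-18 + (2 - 1*(-6)))**2 = (-18 + (2 + 6))**2 = (-18 + 8)**2 = (-10)**2 = 100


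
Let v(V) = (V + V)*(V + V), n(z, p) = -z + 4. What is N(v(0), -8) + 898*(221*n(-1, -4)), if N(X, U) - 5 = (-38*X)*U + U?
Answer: 992287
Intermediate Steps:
n(z, p) = 4 - z
v(V) = 4*V² (v(V) = (2*V)*(2*V) = 4*V²)
N(X, U) = 5 + U - 38*U*X (N(X, U) = 5 + ((-38*X)*U + U) = 5 + (-38*U*X + U) = 5 + (U - 38*U*X) = 5 + U - 38*U*X)
N(v(0), -8) + 898*(221*n(-1, -4)) = (5 - 8 - 38*(-8)*4*0²) + 898*(221*(4 - 1*(-1))) = (5 - 8 - 38*(-8)*4*0) + 898*(221*(4 + 1)) = (5 - 8 - 38*(-8)*0) + 898*(221*5) = (5 - 8 + 0) + 898*1105 = -3 + 992290 = 992287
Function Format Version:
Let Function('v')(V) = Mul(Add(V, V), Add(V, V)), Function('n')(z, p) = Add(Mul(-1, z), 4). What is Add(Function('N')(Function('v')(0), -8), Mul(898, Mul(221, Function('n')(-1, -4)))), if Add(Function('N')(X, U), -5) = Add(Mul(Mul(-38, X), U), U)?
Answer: 992287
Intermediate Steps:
Function('n')(z, p) = Add(4, Mul(-1, z))
Function('v')(V) = Mul(4, Pow(V, 2)) (Function('v')(V) = Mul(Mul(2, V), Mul(2, V)) = Mul(4, Pow(V, 2)))
Function('N')(X, U) = Add(5, U, Mul(-38, U, X)) (Function('N')(X, U) = Add(5, Add(Mul(Mul(-38, X), U), U)) = Add(5, Add(Mul(-38, U, X), U)) = Add(5, Add(U, Mul(-38, U, X))) = Add(5, U, Mul(-38, U, X)))
Add(Function('N')(Function('v')(0), -8), Mul(898, Mul(221, Function('n')(-1, -4)))) = Add(Add(5, -8, Mul(-38, -8, Mul(4, Pow(0, 2)))), Mul(898, Mul(221, Add(4, Mul(-1, -1))))) = Add(Add(5, -8, Mul(-38, -8, Mul(4, 0))), Mul(898, Mul(221, Add(4, 1)))) = Add(Add(5, -8, Mul(-38, -8, 0)), Mul(898, Mul(221, 5))) = Add(Add(5, -8, 0), Mul(898, 1105)) = Add(-3, 992290) = 992287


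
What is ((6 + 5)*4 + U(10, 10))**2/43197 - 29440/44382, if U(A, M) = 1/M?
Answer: -2822393149/4564688700 ≈ -0.61831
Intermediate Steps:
((6 + 5)*4 + U(10, 10))**2/43197 - 29440/44382 = ((6 + 5)*4 + 1/10)**2/43197 - 29440/44382 = (11*4 + 1/10)**2*(1/43197) - 29440*1/44382 = (44 + 1/10)**2*(1/43197) - 14720/22191 = (441/10)**2*(1/43197) - 14720/22191 = (194481/100)*(1/43197) - 14720/22191 = 9261/205700 - 14720/22191 = -2822393149/4564688700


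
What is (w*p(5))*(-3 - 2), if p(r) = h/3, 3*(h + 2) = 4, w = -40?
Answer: -400/9 ≈ -44.444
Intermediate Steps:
h = -⅔ (h = -2 + (⅓)*4 = -2 + 4/3 = -⅔ ≈ -0.66667)
p(r) = -2/9 (p(r) = -⅔/3 = -⅔*⅓ = -2/9)
(w*p(5))*(-3 - 2) = (-40*(-2/9))*(-3 - 2) = (80/9)*(-5) = -400/9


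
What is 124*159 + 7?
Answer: 19723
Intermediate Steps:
124*159 + 7 = 19716 + 7 = 19723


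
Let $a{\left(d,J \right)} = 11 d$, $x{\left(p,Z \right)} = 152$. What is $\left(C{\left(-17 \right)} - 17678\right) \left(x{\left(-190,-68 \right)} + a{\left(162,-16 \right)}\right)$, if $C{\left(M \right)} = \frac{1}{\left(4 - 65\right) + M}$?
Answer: $- \frac{1333381795}{39} \approx -3.4189 \cdot 10^{7}$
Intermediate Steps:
$C{\left(M \right)} = \frac{1}{-61 + M}$
$\left(C{\left(-17 \right)} - 17678\right) \left(x{\left(-190,-68 \right)} + a{\left(162,-16 \right)}\right) = \left(\frac{1}{-61 - 17} - 17678\right) \left(152 + 11 \cdot 162\right) = \left(\frac{1}{-78} - 17678\right) \left(152 + 1782\right) = \left(- \frac{1}{78} - 17678\right) 1934 = \left(- \frac{1378885}{78}\right) 1934 = - \frac{1333381795}{39}$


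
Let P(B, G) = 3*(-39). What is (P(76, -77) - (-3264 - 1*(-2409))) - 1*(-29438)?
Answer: 30176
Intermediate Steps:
P(B, G) = -117
(P(76, -77) - (-3264 - 1*(-2409))) - 1*(-29438) = (-117 - (-3264 - 1*(-2409))) - 1*(-29438) = (-117 - (-3264 + 2409)) + 29438 = (-117 - 1*(-855)) + 29438 = (-117 + 855) + 29438 = 738 + 29438 = 30176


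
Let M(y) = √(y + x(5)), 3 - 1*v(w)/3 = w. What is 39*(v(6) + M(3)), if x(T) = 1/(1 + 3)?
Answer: -351 + 39*√13/2 ≈ -280.69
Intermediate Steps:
x(T) = ¼ (x(T) = 1/4 = ¼)
v(w) = 9 - 3*w
M(y) = √(¼ + y) (M(y) = √(y + ¼) = √(¼ + y))
39*(v(6) + M(3)) = 39*((9 - 3*6) + √(1 + 4*3)/2) = 39*((9 - 18) + √(1 + 12)/2) = 39*(-9 + √13/2) = -351 + 39*√13/2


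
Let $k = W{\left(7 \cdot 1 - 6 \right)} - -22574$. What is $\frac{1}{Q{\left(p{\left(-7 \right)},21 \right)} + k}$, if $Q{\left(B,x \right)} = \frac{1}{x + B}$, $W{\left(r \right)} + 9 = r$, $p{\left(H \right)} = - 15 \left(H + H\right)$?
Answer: $\frac{231}{5212747} \approx 4.4314 \cdot 10^{-5}$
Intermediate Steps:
$p{\left(H \right)} = - 30 H$ ($p{\left(H \right)} = - 15 \cdot 2 H = - 30 H$)
$W{\left(r \right)} = -9 + r$
$Q{\left(B,x \right)} = \frac{1}{B + x}$
$k = 22566$ ($k = \left(-9 + \left(7 \cdot 1 - 6\right)\right) - -22574 = \left(-9 + \left(7 - 6\right)\right) + 22574 = \left(-9 + 1\right) + 22574 = -8 + 22574 = 22566$)
$\frac{1}{Q{\left(p{\left(-7 \right)},21 \right)} + k} = \frac{1}{\frac{1}{\left(-30\right) \left(-7\right) + 21} + 22566} = \frac{1}{\frac{1}{210 + 21} + 22566} = \frac{1}{\frac{1}{231} + 22566} = \frac{1}{\frac{5212747}{231}} = \frac{231}{5212747}$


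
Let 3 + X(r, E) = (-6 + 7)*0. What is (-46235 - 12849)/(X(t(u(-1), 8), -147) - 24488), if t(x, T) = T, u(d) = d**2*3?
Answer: 59084/24491 ≈ 2.4125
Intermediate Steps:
u(d) = 3*d**2
X(r, E) = -3 (X(r, E) = -3 + (-6 + 7)*0 = -3 + 1*0 = -3 + 0 = -3)
(-46235 - 12849)/(X(t(u(-1), 8), -147) - 24488) = (-46235 - 12849)/(-3 - 24488) = -59084/(-24491) = -59084*(-1/24491) = 59084/24491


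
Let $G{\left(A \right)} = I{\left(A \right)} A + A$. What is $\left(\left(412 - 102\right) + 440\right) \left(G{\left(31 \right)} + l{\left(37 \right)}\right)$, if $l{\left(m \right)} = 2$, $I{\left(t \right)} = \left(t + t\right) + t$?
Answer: $2187000$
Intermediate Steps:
$I{\left(t \right)} = 3 t$ ($I{\left(t \right)} = 2 t + t = 3 t$)
$G{\left(A \right)} = A + 3 A^{2}$ ($G{\left(A \right)} = 3 A A + A = 3 A^{2} + A = A + 3 A^{2}$)
$\left(\left(412 - 102\right) + 440\right) \left(G{\left(31 \right)} + l{\left(37 \right)}\right) = \left(\left(412 - 102\right) + 440\right) \left(31 \left(1 + 3 \cdot 31\right) + 2\right) = \left(310 + 440\right) \left(31 \left(1 + 93\right) + 2\right) = 750 \left(31 \cdot 94 + 2\right) = 750 \left(2914 + 2\right) = 750 \cdot 2916 = 2187000$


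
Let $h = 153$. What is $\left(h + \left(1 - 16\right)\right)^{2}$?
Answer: $19044$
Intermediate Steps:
$\left(h + \left(1 - 16\right)\right)^{2} = \left(153 + \left(1 - 16\right)\right)^{2} = \left(153 - 15\right)^{2} = 138^{2} = 19044$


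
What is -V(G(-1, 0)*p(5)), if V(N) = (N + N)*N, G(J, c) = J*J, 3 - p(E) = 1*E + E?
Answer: -98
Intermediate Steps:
p(E) = 3 - 2*E (p(E) = 3 - (1*E + E) = 3 - (E + E) = 3 - 2*E)
G(J, c) = J**2
V(N) = 2*N**2 (V(N) = (2*N)*N = 2*N**2)
-V(G(-1, 0)*p(5)) = -2*((-1)**2*(3 - 2*5))**2 = -2*(1*(3 - 10))**2 = -2*(1*(-7))**2 = -2*(-7)**2 = -2*49 = -1*98 = -98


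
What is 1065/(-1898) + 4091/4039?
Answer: 3463183/7666022 ≈ 0.45176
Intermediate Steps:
1065/(-1898) + 4091/4039 = 1065*(-1/1898) + 4091*(1/4039) = -1065/1898 + 4091/4039 = 3463183/7666022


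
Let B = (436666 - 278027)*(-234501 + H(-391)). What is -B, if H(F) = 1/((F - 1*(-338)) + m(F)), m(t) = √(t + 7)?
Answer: 118782814623694/3193 + 1269112*I*√6/3193 ≈ 3.7201e+10 + 973.59*I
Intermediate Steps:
m(t) = √(7 + t)
H(F) = 1/(338 + F + √(7 + F)) (H(F) = 1/((F - 1*(-338)) + √(7 + F)) = 1/((F + 338) + √(7 + F)) = 1/((338 + F) + √(7 + F)) = 1/(338 + F + √(7 + F)))
B = -37201004139 + 158639/(-53 + 8*I*√6) (B = (436666 - 278027)*(-234501 + 1/(338 - 391 + √(7 - 391))) = 158639*(-234501 + 1/(338 - 391 + √(-384))) = 158639*(-234501 + 1/(338 - 391 + 8*I*√6)) = 158639*(-234501 + 1/(-53 + 8*I*√6)) = -37201004139 + 158639/(-53 + 8*I*√6) ≈ -3.7201e+10 - 973.59*I)
-B = -(-118782814623694/3193 - 1269112*I*√6/3193) = 118782814623694/3193 + 1269112*I*√6/3193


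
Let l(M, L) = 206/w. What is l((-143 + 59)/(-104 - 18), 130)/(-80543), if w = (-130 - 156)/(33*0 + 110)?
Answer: 1030/1047059 ≈ 0.00098371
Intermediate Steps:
w = -13/5 (w = -286/(0 + 110) = -286/110 = -286*1/110 = -13/5 ≈ -2.6000)
l(M, L) = -1030/13 (l(M, L) = 206/(-13/5) = 206*(-5/13) = -1030/13)
l((-143 + 59)/(-104 - 18), 130)/(-80543) = -1030/13/(-80543) = -1030/13*(-1/80543) = 1030/1047059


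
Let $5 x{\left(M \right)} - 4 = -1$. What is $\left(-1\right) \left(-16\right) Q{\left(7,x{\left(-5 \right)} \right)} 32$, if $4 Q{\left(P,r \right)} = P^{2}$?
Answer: $6272$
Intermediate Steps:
$x{\left(M \right)} = \frac{3}{5}$ ($x{\left(M \right)} = \frac{4}{5} + \frac{1}{5} \left(-1\right) = \frac{4}{5} - \frac{1}{5} = \frac{3}{5}$)
$Q{\left(P,r \right)} = \frac{P^{2}}{4}$
$\left(-1\right) \left(-16\right) Q{\left(7,x{\left(-5 \right)} \right)} 32 = \left(-1\right) \left(-16\right) \frac{7^{2}}{4} \cdot 32 = 16 \cdot \frac{1}{4} \cdot 49 \cdot 32 = 16 \cdot \frac{49}{4} \cdot 32 = 196 \cdot 32 = 6272$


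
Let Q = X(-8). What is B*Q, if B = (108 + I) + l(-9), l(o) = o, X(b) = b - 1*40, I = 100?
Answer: -9552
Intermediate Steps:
X(b) = -40 + b (X(b) = b - 40 = -40 + b)
Q = -48 (Q = -40 - 8 = -48)
B = 199 (B = (108 + 100) - 9 = 208 - 9 = 199)
B*Q = 199*(-48) = -9552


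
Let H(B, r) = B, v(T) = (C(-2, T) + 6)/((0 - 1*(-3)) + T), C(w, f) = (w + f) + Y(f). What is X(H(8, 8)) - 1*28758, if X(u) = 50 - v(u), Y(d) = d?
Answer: -315808/11 ≈ -28710.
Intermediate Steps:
C(w, f) = w + 2*f (C(w, f) = (w + f) + f = (f + w) + f = w + 2*f)
v(T) = (4 + 2*T)/(3 + T) (v(T) = ((-2 + 2*T) + 6)/((0 - 1*(-3)) + T) = (4 + 2*T)/((0 + 3) + T) = (4 + 2*T)/(3 + T))
X(u) = 50 - 2*(2 + u)/(3 + u)
X(H(8, 8)) - 1*28758 = 2*(73 + 24*8)/(3 + 8) - 1*28758 = 2*(73 + 192)/11 - 28758 = 2*(1/11)*265 - 28758 = 530/11 - 28758 = -315808/11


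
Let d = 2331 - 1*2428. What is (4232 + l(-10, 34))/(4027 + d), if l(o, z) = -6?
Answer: 2113/1965 ≈ 1.0753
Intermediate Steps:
d = -97 (d = 2331 - 2428 = -97)
(4232 + l(-10, 34))/(4027 + d) = (4232 - 6)/(4027 - 97) = 4226/3930 = 4226*(1/3930) = 2113/1965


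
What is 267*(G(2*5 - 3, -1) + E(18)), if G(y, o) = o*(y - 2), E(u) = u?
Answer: 3471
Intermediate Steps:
G(y, o) = o*(-2 + y)
267*(G(2*5 - 3, -1) + E(18)) = 267*(-(-2 + (2*5 - 3)) + 18) = 267*(-(-2 + (10 - 3)) + 18) = 267*(-(-2 + 7) + 18) = 267*(-1*5 + 18) = 267*(-5 + 18) = 267*13 = 3471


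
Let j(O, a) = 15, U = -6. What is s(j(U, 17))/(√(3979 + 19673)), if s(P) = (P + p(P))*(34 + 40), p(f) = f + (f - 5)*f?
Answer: 740*√73/73 ≈ 86.610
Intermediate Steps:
p(f) = f + f*(-5 + f) (p(f) = f + (-5 + f)*f = f + f*(-5 + f))
s(P) = 74*P + 74*P*(-4 + P) (s(P) = (P + P*(-4 + P))*(34 + 40) = (P + P*(-4 + P))*74 = 74*P + 74*P*(-4 + P))
s(j(U, 17))/(√(3979 + 19673)) = (74*15*(-3 + 15))/(√(3979 + 19673)) = (74*15*12)/(√23652) = 13320/((18*√73)) = 13320*(√73/1314) = 740*√73/73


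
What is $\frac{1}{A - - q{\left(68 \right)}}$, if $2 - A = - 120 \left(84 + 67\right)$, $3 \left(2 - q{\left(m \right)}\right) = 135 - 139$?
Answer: $\frac{3}{54376} \approx 5.5171 \cdot 10^{-5}$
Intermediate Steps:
$q{\left(m \right)} = \frac{10}{3}$ ($q{\left(m \right)} = 2 - \frac{135 - 139}{3} = 2 - - \frac{4}{3} = 2 + \frac{4}{3} = \frac{10}{3}$)
$A = 18122$ ($A = 2 - - 120 \left(84 + 67\right) = 2 - \left(-120\right) 151 = 2 - -18120 = 2 + 18120 = 18122$)
$\frac{1}{A - - q{\left(68 \right)}} = \frac{1}{18122 - \left(-1\right) \frac{10}{3}} = \frac{1}{18122 - - \frac{10}{3}} = \frac{1}{18122 + \frac{10}{3}} = \frac{1}{\frac{54376}{3}} = \frac{3}{54376}$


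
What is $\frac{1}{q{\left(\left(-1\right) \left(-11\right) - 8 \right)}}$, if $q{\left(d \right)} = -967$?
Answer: $- \frac{1}{967} \approx -0.0010341$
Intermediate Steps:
$\frac{1}{q{\left(\left(-1\right) \left(-11\right) - 8 \right)}} = \frac{1}{-967} = - \frac{1}{967}$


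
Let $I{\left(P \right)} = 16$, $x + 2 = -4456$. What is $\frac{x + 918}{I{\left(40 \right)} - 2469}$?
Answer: $\frac{3540}{2453} \approx 1.4431$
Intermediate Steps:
$x = -4458$ ($x = -2 - 4456 = -4458$)
$\frac{x + 918}{I{\left(40 \right)} - 2469} = \frac{-4458 + 918}{16 - 2469} = - \frac{3540}{-2453} = \left(-3540\right) \left(- \frac{1}{2453}\right) = \frac{3540}{2453}$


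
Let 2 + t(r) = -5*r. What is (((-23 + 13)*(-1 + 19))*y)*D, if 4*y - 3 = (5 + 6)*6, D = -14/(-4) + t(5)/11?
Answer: -71415/22 ≈ -3246.1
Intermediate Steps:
t(r) = -2 - 5*r
D = 23/22 (D = -14/(-4) + (-2 - 5*5)/11 = -14*(-¼) + (-2 - 25)*(1/11) = 7/2 - 27*1/11 = 7/2 - 27/11 = 23/22 ≈ 1.0455)
y = 69/4 (y = ¾ + ((5 + 6)*6)/4 = ¾ + (11*6)/4 = ¾ + (¼)*66 = ¾ + 33/2 = 69/4 ≈ 17.250)
(((-23 + 13)*(-1 + 19))*y)*D = (((-23 + 13)*(-1 + 19))*(69/4))*(23/22) = (-10*18*(69/4))*(23/22) = -180*69/4*(23/22) = -3105*23/22 = -71415/22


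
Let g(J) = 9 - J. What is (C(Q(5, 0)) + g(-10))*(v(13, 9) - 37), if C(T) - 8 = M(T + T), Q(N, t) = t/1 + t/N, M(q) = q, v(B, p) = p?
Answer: -756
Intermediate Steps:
Q(N, t) = t + t/N (Q(N, t) = t*1 + t/N = t + t/N)
C(T) = 8 + 2*T (C(T) = 8 + (T + T) = 8 + 2*T)
(C(Q(5, 0)) + g(-10))*(v(13, 9) - 37) = ((8 + 2*(0 + 0/5)) + (9 - 1*(-10)))*(9 - 37) = ((8 + 2*(0 + 0*(⅕))) + (9 + 10))*(-28) = ((8 + 2*(0 + 0)) + 19)*(-28) = ((8 + 2*0) + 19)*(-28) = ((8 + 0) + 19)*(-28) = (8 + 19)*(-28) = 27*(-28) = -756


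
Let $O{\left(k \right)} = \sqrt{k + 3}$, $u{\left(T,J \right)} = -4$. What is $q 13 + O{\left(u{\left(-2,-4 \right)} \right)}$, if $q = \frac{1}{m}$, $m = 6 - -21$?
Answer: $\frac{13}{27} + i \approx 0.48148 + 1.0 i$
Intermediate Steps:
$m = 27$ ($m = 6 + 21 = 27$)
$q = \frac{1}{27} \approx 0.037037$
$O{\left(k \right)} = \sqrt{3 + k}$
$q 13 + O{\left(u{\left(-2,-4 \right)} \right)} = \frac{1}{27} \cdot 13 + \sqrt{3 - 4} = \frac{13}{27} + \sqrt{-1} = \frac{13}{27} + i$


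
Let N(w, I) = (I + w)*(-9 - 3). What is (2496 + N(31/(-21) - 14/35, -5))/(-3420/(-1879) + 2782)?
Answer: 84787996/91538965 ≈ 0.92625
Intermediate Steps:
N(w, I) = -12*I - 12*w (N(w, I) = (I + w)*(-12) = -12*I - 12*w)
(2496 + N(31/(-21) - 14/35, -5))/(-3420/(-1879) + 2782) = (2496 + (-12*(-5) - 12*(31/(-21) - 14/35)))/(-3420/(-1879) + 2782) = (2496 + (60 - 12*(31*(-1/21) - 14*1/35)))/(-3420*(-1/1879) + 2782) = (2496 + (60 - 12*(-31/21 - ⅖)))/(3420/1879 + 2782) = (2496 + (60 - 12*(-197/105)))/(5230798/1879) = (2496 + (60 + 788/35))*(1879/5230798) = (2496 + 2888/35)*(1879/5230798) = (90248/35)*(1879/5230798) = 84787996/91538965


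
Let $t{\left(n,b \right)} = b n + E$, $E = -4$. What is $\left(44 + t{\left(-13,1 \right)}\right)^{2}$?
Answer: $729$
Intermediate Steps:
$t{\left(n,b \right)} = -4 + b n$ ($t{\left(n,b \right)} = b n - 4 = -4 + b n$)
$\left(44 + t{\left(-13,1 \right)}\right)^{2} = \left(44 + \left(-4 + 1 \left(-13\right)\right)\right)^{2} = \left(44 - 17\right)^{2} = 27^{2} = 729$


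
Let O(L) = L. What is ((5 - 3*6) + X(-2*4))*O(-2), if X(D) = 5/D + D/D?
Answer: 101/4 ≈ 25.250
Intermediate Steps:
X(D) = 1 + 5/D (X(D) = 5/D + 1 = 1 + 5/D)
((5 - 3*6) + X(-2*4))*O(-2) = ((5 - 3*6) + (5 - 2*4)/((-2*4)))*(-2) = ((5 - 18) + (5 - 8)/(-8))*(-2) = (-13 - 1/8*(-3))*(-2) = (-13 + 3/8)*(-2) = -101/8*(-2) = 101/4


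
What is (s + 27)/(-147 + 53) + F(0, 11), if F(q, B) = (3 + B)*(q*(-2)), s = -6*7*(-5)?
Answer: -237/94 ≈ -2.5213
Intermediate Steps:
s = 210 (s = -42*(-5) = 210)
F(q, B) = -2*q*(3 + B) (F(q, B) = (3 + B)*(-2*q) = -2*q*(3 + B))
(s + 27)/(-147 + 53) + F(0, 11) = (210 + 27)/(-147 + 53) - 2*0*(3 + 11) = 237/(-94) - 2*0*14 = 237*(-1/94) + 0 = -237/94 + 0 = -237/94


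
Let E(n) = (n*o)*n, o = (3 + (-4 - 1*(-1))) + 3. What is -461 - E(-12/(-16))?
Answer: -7403/16 ≈ -462.69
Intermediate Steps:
o = 3 (o = (3 + (-4 + 1)) + 3 = (3 - 3) + 3 = 0 + 3 = 3)
E(n) = 3*n² (E(n) = (n*3)*n = (3*n)*n = 3*n²)
-461 - E(-12/(-16)) = -461 - 3*(-12/(-16))² = -461 - 3*(-12*(-1/16))² = -461 - 3*(¾)² = -461 - 3*9/16 = -461 - 1*27/16 = -461 - 27/16 = -7403/16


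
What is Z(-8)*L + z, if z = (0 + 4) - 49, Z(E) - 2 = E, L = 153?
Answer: -963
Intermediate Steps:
Z(E) = 2 + E
z = -45 (z = 4 - 49 = -45)
Z(-8)*L + z = (2 - 8)*153 - 45 = -6*153 - 45 = -918 - 45 = -963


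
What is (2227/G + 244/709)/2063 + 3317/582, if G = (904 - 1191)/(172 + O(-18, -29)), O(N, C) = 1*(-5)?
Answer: 1239005238347/244315119678 ≈ 5.0713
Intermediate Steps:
O(N, C) = -5
G = -287/167 (G = (904 - 1191)/(172 - 5) = -287/167 ≈ -1.7186)
(2227/G + 244/709)/2063 + 3317/582 = (2227/(-287/167) + 244/709)/2063 + 3317/582 = (2227*(-167/287) + 244*(1/709))*(1/2063) + 3317*(1/582) = (-371909/287 + 244/709)*(1/2063) + 3317/582 = -263613453/203483*1/2063 + 3317/582 = -263613453/419785429 + 3317/582 = 1239005238347/244315119678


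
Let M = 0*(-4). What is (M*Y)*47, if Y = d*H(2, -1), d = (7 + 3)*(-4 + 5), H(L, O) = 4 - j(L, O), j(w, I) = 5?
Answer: 0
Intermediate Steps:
H(L, O) = -1 (H(L, O) = 4 - 1*5 = 4 - 5 = -1)
M = 0
d = 10 (d = 10*1 = 10)
Y = -10 (Y = 10*(-1) = -10)
(M*Y)*47 = (0*(-10))*47 = 0*47 = 0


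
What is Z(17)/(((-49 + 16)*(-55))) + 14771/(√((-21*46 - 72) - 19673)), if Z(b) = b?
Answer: 17/1815 - 14771*I*√20711/20711 ≈ 0.0093664 - 102.64*I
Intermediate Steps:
Z(17)/(((-49 + 16)*(-55))) + 14771/(√((-21*46 - 72) - 19673)) = 17/(((-49 + 16)*(-55))) + 14771/(√((-21*46 - 72) - 19673)) = 17/((-33*(-55))) + 14771/(√((-966 - 72) - 19673)) = 17/1815 + 14771/(√(-1038 - 19673)) = 17*(1/1815) + 14771/(√(-20711)) = 17/1815 + 14771/((I*√20711)) = 17/1815 + 14771*(-I*√20711/20711) = 17/1815 - 14771*I*√20711/20711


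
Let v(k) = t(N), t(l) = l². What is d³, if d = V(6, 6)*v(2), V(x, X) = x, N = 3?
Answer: 157464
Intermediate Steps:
v(k) = 9 (v(k) = 3² = 9)
d = 54 (d = 6*9 = 54)
d³ = 54³ = 157464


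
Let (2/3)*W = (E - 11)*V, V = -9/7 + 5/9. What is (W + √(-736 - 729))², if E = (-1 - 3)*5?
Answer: -137696/441 + 1426*I*√1465/21 ≈ -312.24 + 2599.1*I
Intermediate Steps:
E = -20 (E = -4*5 = -20)
V = -46/63 (V = -9*⅐ + 5*(⅑) = -9/7 + 5/9 = -46/63 ≈ -0.73016)
W = 713/21 (W = 3*((-20 - 11)*(-46/63))/2 = 3*(-31*(-46/63))/2 = (3/2)*(1426/63) = 713/21 ≈ 33.952)
(W + √(-736 - 729))² = (713/21 + √(-736 - 729))² = (713/21 + √(-1465))² = (713/21 + I*√1465)²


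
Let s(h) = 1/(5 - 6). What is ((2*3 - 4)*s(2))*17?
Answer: -34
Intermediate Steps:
s(h) = -1 (s(h) = 1/(-1) = -1)
((2*3 - 4)*s(2))*17 = ((2*3 - 4)*(-1))*17 = ((6 - 4)*(-1))*17 = (2*(-1))*17 = -2*17 = -34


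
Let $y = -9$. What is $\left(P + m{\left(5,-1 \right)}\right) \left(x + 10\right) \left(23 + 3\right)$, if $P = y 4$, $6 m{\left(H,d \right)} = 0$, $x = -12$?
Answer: $1872$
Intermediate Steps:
$m{\left(H,d \right)} = 0$ ($m{\left(H,d \right)} = \frac{1}{6} \cdot 0 = 0$)
$P = -36$ ($P = \left(-9\right) 4 = -36$)
$\left(P + m{\left(5,-1 \right)}\right) \left(x + 10\right) \left(23 + 3\right) = \left(-36 + 0\right) \left(-12 + 10\right) \left(23 + 3\right) = - 36 \left(\left(-2\right) 26\right) = \left(-36\right) \left(-52\right) = 1872$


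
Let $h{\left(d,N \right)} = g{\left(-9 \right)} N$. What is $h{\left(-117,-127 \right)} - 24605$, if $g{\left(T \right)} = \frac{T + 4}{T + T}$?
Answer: $- \frac{443525}{18} \approx -24640.0$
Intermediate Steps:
$g{\left(T \right)} = \frac{4 + T}{2 T}$
$h{\left(d,N \right)} = \frac{5 N}{18}$ ($h{\left(d,N \right)} = \frac{4 - 9}{2 \left(-9\right)} N = \frac{1}{2} \left(- \frac{1}{9}\right) \left(-5\right) N = \frac{5 N}{18}$)
$h{\left(-117,-127 \right)} - 24605 = \frac{5}{18} \left(-127\right) - 24605 = - \frac{635}{18} - 24605 = - \frac{443525}{18}$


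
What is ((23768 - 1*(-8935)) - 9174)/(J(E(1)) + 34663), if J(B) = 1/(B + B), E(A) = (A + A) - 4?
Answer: 31372/46217 ≈ 0.67880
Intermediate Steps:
E(A) = -4 + 2*A (E(A) = 2*A - 4 = -4 + 2*A)
J(B) = 1/(2*B)
((23768 - 1*(-8935)) - 9174)/(J(E(1)) + 34663) = ((23768 - 1*(-8935)) - 9174)/(1/(2*(-4 + 2*1)) + 34663) = ((23768 + 8935) - 9174)/(1/(2*(-4 + 2)) + 34663) = (32703 - 9174)/((½)/(-2) + 34663) = 23529/((½)*(-½) + 34663) = 23529/(-¼ + 34663) = 23529/(138651/4) = 23529*(4/138651) = 31372/46217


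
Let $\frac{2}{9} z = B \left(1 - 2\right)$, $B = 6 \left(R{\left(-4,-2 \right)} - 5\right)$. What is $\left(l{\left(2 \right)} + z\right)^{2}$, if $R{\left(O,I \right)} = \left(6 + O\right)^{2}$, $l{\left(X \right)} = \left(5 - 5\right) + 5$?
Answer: $1024$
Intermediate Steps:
$l{\left(X \right)} = 5$ ($l{\left(X \right)} = 0 + 5 = 5$)
$B = -6$ ($B = 6 \left(\left(6 - 4\right)^{2} - 5\right) = 6 \left(2^{2} - 5\right) = 6 \left(4 - 5\right) = 6 \left(-1\right) = -6$)
$z = 27$ ($z = \frac{9 \left(- 6 \left(1 - 2\right)\right)}{2} = \frac{9 \left(\left(-6\right) \left(-1\right)\right)}{2} = \frac{9}{2} \cdot 6 = 27$)
$\left(l{\left(2 \right)} + z\right)^{2} = \left(5 + 27\right)^{2} = 32^{2} = 1024$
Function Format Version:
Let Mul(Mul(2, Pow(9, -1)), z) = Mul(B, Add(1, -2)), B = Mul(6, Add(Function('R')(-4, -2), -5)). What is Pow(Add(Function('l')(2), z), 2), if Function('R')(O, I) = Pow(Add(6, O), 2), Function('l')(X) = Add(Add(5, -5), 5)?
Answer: 1024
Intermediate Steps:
Function('l')(X) = 5 (Function('l')(X) = Add(0, 5) = 5)
B = -6 (B = Mul(6, Add(Pow(Add(6, -4), 2), -5)) = Mul(6, Add(Pow(2, 2), -5)) = Mul(6, Add(4, -5)) = Mul(6, -1) = -6)
z = 27 (z = Mul(Rational(9, 2), Mul(-6, Add(1, -2))) = Mul(Rational(9, 2), Mul(-6, -1)) = Mul(Rational(9, 2), 6) = 27)
Pow(Add(Function('l')(2), z), 2) = Pow(Add(5, 27), 2) = Pow(32, 2) = 1024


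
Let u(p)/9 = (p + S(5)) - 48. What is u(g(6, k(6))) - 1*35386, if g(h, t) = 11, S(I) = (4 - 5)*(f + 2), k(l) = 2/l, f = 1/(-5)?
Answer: -178676/5 ≈ -35735.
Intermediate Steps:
f = -⅕ ≈ -0.20000
S(I) = -9/5 (S(I) = (4 - 5)*(-⅕ + 2) = -1*9/5 = -9/5)
u(p) = -2241/5 + 9*p (u(p) = 9*((p - 9/5) - 48) = 9*((-9/5 + p) - 48) = 9*(-249/5 + p) = -2241/5 + 9*p)
u(g(6, k(6))) - 1*35386 = (-2241/5 + 9*11) - 1*35386 = (-2241/5 + 99) - 35386 = -1746/5 - 35386 = -178676/5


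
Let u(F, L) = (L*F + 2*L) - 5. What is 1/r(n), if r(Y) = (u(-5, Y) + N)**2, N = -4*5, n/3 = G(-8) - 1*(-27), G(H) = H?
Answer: 1/38416 ≈ 2.6031e-5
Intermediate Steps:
n = 57 (n = 3*(-8 - 1*(-27)) = 3*(-8 + 27) = 3*19 = 57)
u(F, L) = -5 + 2*L + F*L (u(F, L) = (F*L + 2*L) - 5 = (2*L + F*L) - 5 = -5 + 2*L + F*L)
N = -20
r(Y) = (-25 - 3*Y)**2 (r(Y) = ((-5 + 2*Y - 5*Y) - 20)**2 = ((-5 - 3*Y) - 20)**2 = (-25 - 3*Y)**2)
1/r(n) = 1/((25 + 3*57)**2) = 1/((25 + 171)**2) = 1/(196**2) = 1/38416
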